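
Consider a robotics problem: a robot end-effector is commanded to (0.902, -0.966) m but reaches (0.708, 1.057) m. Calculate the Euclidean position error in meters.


dx = 0.708 - (0.902) = -0.1940, dy = 1.057 - (-0.966) = 2.0230
err = sqrt(0.037636 + 4.092529) = 2.0323

2.0323 m


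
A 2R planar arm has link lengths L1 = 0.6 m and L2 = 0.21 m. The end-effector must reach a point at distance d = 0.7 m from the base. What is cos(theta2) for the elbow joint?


cos(th2) = (d^2 - L1^2 - L2^2)/(2*L1*L2) = (0.7^2 - 0.6^2 - 0.21^2)/(2*0.6*0.21) = 0.3409

0.3409


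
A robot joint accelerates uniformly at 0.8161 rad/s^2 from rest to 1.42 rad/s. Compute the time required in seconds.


t = delta_omega / alpha = 1.42 / 0.8161 = 1.7400

1.7400 s


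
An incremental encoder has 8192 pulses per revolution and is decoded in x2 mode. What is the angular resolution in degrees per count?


resolution = 360 / (PPR * 2) = 360 / 16384 = 0.0220

0.0220 degrees


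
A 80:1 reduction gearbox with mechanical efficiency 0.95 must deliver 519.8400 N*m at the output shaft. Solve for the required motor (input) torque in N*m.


tau_in = tau_out / (N * eta) = 519.8400 / (80 * 0.95) = 6.8400

6.8400 N*m


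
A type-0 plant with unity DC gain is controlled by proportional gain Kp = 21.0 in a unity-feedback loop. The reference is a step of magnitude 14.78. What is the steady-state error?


e_ss = R/(1 + Kp) = 14.78/(1 + 21.0) = 14.78/22.0000 = 0.6718

0.6718


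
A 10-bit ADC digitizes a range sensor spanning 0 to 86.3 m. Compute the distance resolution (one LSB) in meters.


res = range / 2^n = 86.3/2^10 = 86.3/1024 = 0.0843

0.0843 m


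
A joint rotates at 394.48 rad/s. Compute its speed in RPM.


RPM = 394.48 * 60/(2*pi) = 3767.0065

3767.0065 RPM


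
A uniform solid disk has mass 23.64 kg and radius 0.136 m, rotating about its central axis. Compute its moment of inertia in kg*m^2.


I = (1/2)*m*R^2 = 0.5*23.64*0.136^2 = 0.2186

0.2186 kg*m^2


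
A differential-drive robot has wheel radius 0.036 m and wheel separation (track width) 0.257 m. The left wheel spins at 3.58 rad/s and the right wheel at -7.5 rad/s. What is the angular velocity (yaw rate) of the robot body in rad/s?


omega = r*(wR - wL)/L = 0.036*(-7.5 - (3.58))/0.257 = -1.5521

-1.5521 rad/s


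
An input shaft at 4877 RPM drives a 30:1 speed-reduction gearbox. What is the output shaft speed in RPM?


omega_out = omega_in / N = 4877 / 30 = 162.5667

162.5667 RPM


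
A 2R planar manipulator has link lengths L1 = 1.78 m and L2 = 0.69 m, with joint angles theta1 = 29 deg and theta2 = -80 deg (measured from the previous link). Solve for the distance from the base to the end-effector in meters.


x = L1*cos(th1) + L2*cos(th1+th2) = 1.991054
y = L1*sin(th1) + L2*sin(th1+th2) = 0.326730
d = sqrt(x^2 + y^2) = sqrt(3.964296 + 0.106752) = 2.0177

2.0177 m


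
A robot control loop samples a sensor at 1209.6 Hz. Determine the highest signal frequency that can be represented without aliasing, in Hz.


f_max = f_s/2 = 1209.6/2 = 604.8000

604.8000 Hz


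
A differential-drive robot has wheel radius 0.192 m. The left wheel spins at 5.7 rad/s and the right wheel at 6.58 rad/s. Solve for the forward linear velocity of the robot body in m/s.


v = r*(wR + wL)/2 = 0.192*(6.58 + 5.7)/2 = 1.1789

1.1789 m/s


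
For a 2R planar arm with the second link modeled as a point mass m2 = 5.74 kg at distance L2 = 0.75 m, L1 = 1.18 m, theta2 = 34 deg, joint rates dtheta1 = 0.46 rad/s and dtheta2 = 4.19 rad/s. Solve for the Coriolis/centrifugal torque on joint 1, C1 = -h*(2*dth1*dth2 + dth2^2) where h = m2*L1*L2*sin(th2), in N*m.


h = m2*L1*L2*sin(th2) = 5.74*1.18*0.75*sin(34 deg) = 2.840644
C1 = -h*(2*0.46*4.19 + 4.19^2) = -2.840644*21.4109 = -60.8207

-60.8207 N*m


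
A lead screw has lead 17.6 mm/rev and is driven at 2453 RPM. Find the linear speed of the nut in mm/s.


v = lead * (RPM/60) = 17.6*2453/60 = 719.5467

719.5467 mm/s


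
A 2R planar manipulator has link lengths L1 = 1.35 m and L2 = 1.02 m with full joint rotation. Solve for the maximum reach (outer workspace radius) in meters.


r_max = L1 + L2 = 1.35 + 1.02 = 2.3700

2.3700 m


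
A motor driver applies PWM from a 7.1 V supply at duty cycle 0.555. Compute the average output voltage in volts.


V_avg = V_supply * D = 7.1*0.555 = 3.9405

3.9405 V


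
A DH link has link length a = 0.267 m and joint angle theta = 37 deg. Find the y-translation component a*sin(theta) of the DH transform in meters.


a*sin(theta) = 0.267*sin(37 deg) = 0.1607

0.1607 m


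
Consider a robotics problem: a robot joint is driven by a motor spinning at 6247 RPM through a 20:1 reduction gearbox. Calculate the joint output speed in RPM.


omega_joint = omega_motor / N = 6247 / 20 = 312.3500

312.3500 RPM


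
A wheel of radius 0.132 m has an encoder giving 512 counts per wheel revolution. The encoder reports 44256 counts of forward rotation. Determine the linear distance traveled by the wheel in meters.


revs = 44256/512 = 86.437500
d = revs * 2*pi*r = 86.437500 * 2*pi*0.132 = 71.6896

71.6896 m


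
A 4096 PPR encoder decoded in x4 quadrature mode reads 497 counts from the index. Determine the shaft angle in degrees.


angle = counts * 360 / (PPR*4) = 497 * 360 / 16384 = 10.9204

10.9204 degrees


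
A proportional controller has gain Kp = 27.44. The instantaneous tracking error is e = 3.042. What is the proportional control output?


u_P = Kp * e = 27.44 * 3.042 = 83.4725

83.4725


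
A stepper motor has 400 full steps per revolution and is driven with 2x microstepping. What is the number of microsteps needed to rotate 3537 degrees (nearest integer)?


step_size = 360/(400*2) = 360/800 = 0.450000 deg
n = 3537/(360/800) = 3537*800/360 = 7860

7860 steps


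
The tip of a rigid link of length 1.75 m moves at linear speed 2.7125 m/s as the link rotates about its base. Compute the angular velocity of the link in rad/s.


omega = v / L = 2.7125 / 1.75 = 1.5500

1.5500 rad/s


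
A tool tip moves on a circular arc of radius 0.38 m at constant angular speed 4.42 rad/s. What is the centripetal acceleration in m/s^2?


a_c = omega^2 * r = 4.42^2 * 0.38 = 7.4238

7.4238 m/s^2


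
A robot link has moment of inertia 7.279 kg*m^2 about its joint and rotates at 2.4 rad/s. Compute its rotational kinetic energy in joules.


KE = (1/2)*I*omega^2 = 0.5*7.279*2.4^2 = 20.9635

20.9635 J


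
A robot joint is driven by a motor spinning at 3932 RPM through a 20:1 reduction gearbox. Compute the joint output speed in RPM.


omega_joint = omega_motor / N = 3932 / 20 = 196.6000

196.6000 RPM


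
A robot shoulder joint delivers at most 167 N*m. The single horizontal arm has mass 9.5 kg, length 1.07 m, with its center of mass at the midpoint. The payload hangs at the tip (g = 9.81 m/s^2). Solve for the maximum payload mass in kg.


tau_arm = m_arm*g*(L/2) = 9.5*9.81*1.07/2 = 49.8593 N*m
tau_payload = tau_max - tau_arm = 167 - 49.8593 = 117.1407
m_payload = tau_payload / (g*L) = 117.1407 / (9.81*1.07) = 11.1598

11.1598 kg


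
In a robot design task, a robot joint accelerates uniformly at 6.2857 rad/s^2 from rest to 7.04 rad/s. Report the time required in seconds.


t = delta_omega / alpha = 7.04 / 6.2857 = 1.1200

1.1200 s


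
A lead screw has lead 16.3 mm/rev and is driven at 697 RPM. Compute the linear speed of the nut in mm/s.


v = lead * (RPM/60) = 16.3*697/60 = 189.3517

189.3517 mm/s


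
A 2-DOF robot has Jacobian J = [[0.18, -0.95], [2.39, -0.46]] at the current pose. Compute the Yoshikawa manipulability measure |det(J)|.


det(J) = 0.18*-0.46 - (-0.95)*(2.39) = 2.1877
|det(J)| = 2.1877

2.1877


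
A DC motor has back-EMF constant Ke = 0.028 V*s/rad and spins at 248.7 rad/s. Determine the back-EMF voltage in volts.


V_emf = Ke * omega = 0.028*248.7 = 6.9636

6.9636 V


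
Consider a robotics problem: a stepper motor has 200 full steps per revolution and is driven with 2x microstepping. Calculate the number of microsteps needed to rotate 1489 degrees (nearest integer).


step_size = 360/(200*2) = 360/400 = 0.900000 deg
n = 1489/(360/400) = 1489*400/360 = 1654.4444 -> 1654

1654 steps


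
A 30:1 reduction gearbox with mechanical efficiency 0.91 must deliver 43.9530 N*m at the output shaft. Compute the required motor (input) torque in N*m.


tau_in = tau_out / (N * eta) = 43.9530 / (30 * 0.91) = 1.6100

1.6100 N*m


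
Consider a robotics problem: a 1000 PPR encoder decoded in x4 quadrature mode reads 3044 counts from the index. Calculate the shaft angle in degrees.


angle = counts * 360 / (PPR*4) = 3044 * 360 / 4000 = 273.9600

273.9600 degrees


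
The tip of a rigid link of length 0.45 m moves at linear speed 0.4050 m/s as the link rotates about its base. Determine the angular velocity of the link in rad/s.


omega = v / L = 0.4050 / 0.45 = 0.9000

0.9000 rad/s


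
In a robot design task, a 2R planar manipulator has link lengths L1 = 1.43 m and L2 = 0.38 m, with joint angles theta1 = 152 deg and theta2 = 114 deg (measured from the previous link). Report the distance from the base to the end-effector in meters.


x = L1*cos(th1) + L2*cos(th1+th2) = -1.289123
y = L1*sin(th1) + L2*sin(th1+th2) = 0.292270
d = sqrt(x^2 + y^2) = sqrt(1.661838 + 0.085422) = 1.3218

1.3218 m


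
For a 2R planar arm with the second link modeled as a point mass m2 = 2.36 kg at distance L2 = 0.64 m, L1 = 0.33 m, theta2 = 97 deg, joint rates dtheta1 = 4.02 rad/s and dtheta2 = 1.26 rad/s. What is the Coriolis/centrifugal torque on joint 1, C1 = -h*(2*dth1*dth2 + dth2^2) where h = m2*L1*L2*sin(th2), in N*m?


h = m2*L1*L2*sin(th2) = 2.36*0.33*0.64*sin(97 deg) = 0.494717
C1 = -h*(2*4.02*1.26 + 1.26^2) = -0.494717*11.7180 = -5.7971

-5.7971 N*m


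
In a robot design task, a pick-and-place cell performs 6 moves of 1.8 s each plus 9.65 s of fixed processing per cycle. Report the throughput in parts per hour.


T_cycle = 6*1.8 + 9.65 = 20.4500 s
rate = 3600/T = 176.0391

176.0391 parts/hour


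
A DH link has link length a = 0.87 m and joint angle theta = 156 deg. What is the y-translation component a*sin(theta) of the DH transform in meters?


a*sin(theta) = 0.87*sin(156 deg) = 0.3539

0.3539 m


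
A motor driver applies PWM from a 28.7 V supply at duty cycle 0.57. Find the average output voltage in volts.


V_avg = V_supply * D = 28.7*0.57 = 16.3590

16.3590 V


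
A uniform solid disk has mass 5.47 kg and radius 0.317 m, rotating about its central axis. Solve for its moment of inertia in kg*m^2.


I = (1/2)*m*R^2 = 0.5*5.47*0.317^2 = 0.2748

0.2748 kg*m^2


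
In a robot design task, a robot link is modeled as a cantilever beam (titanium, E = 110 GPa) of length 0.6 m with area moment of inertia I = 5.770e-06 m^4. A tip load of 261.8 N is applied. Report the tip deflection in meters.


delta = F*L^3/(3*E*I) = 261.8*0.6^3/(3*1.100e+11*5.770e-06)
      = 56.5488/1904100 = 2.9698e-05

2.9698e-05 m


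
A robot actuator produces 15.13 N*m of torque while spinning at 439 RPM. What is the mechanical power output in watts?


omega = 439 * 2*pi/60 = 45.971972 rad/s
P = tau * omega = 15.13 * 45.971972 = 695.5559

695.5559 W


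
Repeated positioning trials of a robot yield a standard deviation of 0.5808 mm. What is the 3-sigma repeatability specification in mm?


repeatability = 3*sigma = 3*0.5808 = 1.7424

1.7424 mm


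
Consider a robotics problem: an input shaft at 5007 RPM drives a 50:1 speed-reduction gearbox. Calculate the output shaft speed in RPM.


omega_out = omega_in / N = 5007 / 50 = 100.1400

100.1400 RPM


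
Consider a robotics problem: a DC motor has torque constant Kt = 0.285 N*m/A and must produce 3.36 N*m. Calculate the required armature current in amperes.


I = tau / Kt = 3.36/0.285 = 11.7895

11.7895 A


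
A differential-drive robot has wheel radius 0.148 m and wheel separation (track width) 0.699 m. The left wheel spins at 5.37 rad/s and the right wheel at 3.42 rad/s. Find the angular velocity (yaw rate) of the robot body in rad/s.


omega = r*(wR - wL)/L = 0.148*(3.42 - (5.37))/0.699 = -0.4129

-0.4129 rad/s


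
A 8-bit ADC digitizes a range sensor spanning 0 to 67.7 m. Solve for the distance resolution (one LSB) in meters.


res = range / 2^n = 67.7/2^8 = 67.7/256 = 0.2645

0.2645 m


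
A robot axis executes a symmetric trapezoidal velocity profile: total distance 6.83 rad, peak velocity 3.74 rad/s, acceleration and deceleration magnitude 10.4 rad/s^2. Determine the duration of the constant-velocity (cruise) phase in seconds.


t_acc = v/a = 0.359615 s, d_acc = v^2/(2a) = 0.672481 rad each
d_cruise = 6.83 - 2*0.672481 = 5.485038 rad
t_cruise = d_cruise/v = 5.485038/3.74 = 1.4666

1.4666 s


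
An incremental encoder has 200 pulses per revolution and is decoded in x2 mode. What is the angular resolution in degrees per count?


resolution = 360 / (PPR * 2) = 360 / 400 = 0.9000

0.9000 degrees


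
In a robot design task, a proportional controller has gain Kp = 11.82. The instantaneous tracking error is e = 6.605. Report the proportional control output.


u_P = Kp * e = 11.82 * 6.605 = 78.0711

78.0711


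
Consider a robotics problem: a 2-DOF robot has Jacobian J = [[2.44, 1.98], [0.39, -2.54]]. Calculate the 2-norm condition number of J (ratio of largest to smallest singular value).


JJ^T eigenvalues: trace(JJ^T) = 16.4777, det(JJ^T) = det(J)^2 = 48.57811204
s_max^2 = (16.4777 + sqrt(77.20214913))/2 = 12.63208768
s_min^2 = (16.4777 - sqrt(77.20214913))/2 = 3.84561232
kappa = s_max/s_min = sqrt(12.63208768/3.84561232) = 1.8124

1.8124


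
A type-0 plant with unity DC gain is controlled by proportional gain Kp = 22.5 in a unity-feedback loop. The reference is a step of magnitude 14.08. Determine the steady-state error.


e_ss = R/(1 + Kp) = 14.08/(1 + 22.5) = 14.08/23.5000 = 0.5991

0.5991


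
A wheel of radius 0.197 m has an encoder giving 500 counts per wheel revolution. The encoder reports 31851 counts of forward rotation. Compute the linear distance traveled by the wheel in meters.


revs = 31851/500 = 63.702000
d = revs * 2*pi*r = 63.702000 * 2*pi*0.197 = 78.8495

78.8495 m


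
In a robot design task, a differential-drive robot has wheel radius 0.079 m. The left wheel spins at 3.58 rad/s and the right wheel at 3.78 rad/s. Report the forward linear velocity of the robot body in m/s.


v = r*(wR + wL)/2 = 0.079*(3.78 + 3.58)/2 = 0.2907

0.2907 m/s


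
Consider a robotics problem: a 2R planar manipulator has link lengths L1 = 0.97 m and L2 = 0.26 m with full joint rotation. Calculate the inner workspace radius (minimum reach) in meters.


r_min = |L1 - L2| = |0.97 - 0.26| = 0.7100

0.7100 m


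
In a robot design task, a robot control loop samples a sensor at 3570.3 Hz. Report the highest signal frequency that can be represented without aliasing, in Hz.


f_max = f_s/2 = 3570.3/2 = 1785.1500

1785.1500 Hz


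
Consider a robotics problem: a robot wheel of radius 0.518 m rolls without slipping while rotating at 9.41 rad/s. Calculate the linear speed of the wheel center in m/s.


v = omega * r = 9.41 * 0.518 = 4.8744

4.8744 m/s


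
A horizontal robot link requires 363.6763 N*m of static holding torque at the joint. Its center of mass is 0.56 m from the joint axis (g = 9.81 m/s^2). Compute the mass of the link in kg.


m = tau / (g*L) = 363.6763 / (9.81 * 0.56) = 66.2000

66.2000 kg


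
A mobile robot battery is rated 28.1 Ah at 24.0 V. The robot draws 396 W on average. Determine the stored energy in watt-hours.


E = capacity * V = 28.1*24.0 = 674.4000

674.4000 Wh


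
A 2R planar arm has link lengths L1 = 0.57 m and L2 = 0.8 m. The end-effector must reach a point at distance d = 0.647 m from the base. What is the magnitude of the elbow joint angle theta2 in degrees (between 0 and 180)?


cos(th2) = (d^2 - L1^2 - L2^2)/(2*L1*L2) = (0.647^2 - 0.57^2 - 0.8^2)/(2*0.57*0.8) = -0.59900329
th2 = acos(-0.59900329) = 126.7985 deg

126.7985 degrees


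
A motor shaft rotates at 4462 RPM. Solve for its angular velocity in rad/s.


omega = 4462 * 2*pi/60 = 467.2595

467.2595 rad/s


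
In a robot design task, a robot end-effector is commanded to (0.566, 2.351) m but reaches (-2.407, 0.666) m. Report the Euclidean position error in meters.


dx = -2.407 - (0.566) = -2.9730, dy = 0.666 - (2.351) = -1.6850
err = sqrt(8.838729 + 2.839225) = 3.4173

3.4173 m


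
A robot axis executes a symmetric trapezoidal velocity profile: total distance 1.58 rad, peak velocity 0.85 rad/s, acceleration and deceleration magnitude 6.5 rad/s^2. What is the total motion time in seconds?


t_acc = v/a = 0.85/6.5 = 0.130769 s
d_acc = v^2/(2a) = 0.055577 rad (each ramp)
d_cruise = 1.58 - 2*0.055577 = 1.468846 rad
t_cruise = 1.468846/0.85 = 1.728054 s
t_total = 2*0.130769 + 1.728054 = 1.9896

1.9896 s


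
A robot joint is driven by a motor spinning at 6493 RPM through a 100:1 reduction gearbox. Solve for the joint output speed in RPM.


omega_joint = omega_motor / N = 6493 / 100 = 64.9300

64.9300 RPM


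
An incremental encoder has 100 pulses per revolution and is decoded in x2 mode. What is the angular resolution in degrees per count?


resolution = 360 / (PPR * 2) = 360 / 200 = 1.8000

1.8000 degrees


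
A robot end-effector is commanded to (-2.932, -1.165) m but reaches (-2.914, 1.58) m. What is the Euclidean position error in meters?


dx = -2.914 - (-2.932) = 0.0180, dy = 1.58 - (-1.165) = 2.7450
err = sqrt(0.000324 + 7.535025) = 2.7451

2.7451 m


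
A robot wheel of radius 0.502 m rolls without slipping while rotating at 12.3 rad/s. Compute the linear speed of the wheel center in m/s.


v = omega * r = 12.3 * 0.502 = 6.1746

6.1746 m/s


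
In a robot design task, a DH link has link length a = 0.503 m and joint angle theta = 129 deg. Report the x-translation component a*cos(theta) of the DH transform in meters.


a*cos(theta) = 0.503*cos(129 deg) = -0.3165

-0.3165 m


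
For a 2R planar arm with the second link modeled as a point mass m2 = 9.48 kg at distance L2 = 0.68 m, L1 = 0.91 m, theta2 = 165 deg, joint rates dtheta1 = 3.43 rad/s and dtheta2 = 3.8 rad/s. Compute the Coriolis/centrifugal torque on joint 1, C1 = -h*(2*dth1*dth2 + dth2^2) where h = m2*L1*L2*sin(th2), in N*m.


h = m2*L1*L2*sin(th2) = 9.48*0.91*0.68*sin(165 deg) = 1.518290
C1 = -h*(2*3.43*3.8 + 3.8^2) = -1.518290*40.5080 = -61.5029

-61.5029 N*m


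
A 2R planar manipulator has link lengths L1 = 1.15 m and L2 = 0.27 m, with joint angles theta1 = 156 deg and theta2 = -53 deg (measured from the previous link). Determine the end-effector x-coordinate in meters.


x = L1*cos(th1) + L2*cos(th1+th2) = 1.15*cos(156 deg) + 0.27*cos(103 deg) = -1.1113

-1.1113 m


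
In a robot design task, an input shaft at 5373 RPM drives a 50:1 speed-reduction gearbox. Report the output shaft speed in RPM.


omega_out = omega_in / N = 5373 / 50 = 107.4600

107.4600 RPM


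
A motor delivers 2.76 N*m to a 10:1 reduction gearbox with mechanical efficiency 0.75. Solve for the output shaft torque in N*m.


tau_out = tau_in * N * eta = 2.76 * 10 * 0.75 = 20.7000

20.7000 N*m


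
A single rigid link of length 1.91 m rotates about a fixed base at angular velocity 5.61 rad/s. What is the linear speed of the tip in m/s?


v = L*omega = 1.91 * 5.61 = 10.7151

10.7151 m/s


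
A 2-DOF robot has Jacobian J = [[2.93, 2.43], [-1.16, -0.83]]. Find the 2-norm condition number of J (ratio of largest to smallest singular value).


JJ^T eigenvalues: trace(JJ^T) = 16.5243, det(JJ^T) = det(J)^2 = 0.14969161
s_max^2 = (16.5243 + sqrt(272.45372405))/2 = 16.51523615
s_min^2 = (16.5243 - sqrt(272.45372405))/2 = 0.00906385
kappa = s_max/s_min = sqrt(16.51523615/0.00906385) = 42.6861

42.6861


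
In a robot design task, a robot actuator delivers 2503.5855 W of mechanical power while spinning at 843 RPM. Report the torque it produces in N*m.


omega = 843 * 2*pi/60 = 88.278754 rad/s
tau = P / omega = 2503.5855 / 88.278754 = 28.3600

28.3600 N*m


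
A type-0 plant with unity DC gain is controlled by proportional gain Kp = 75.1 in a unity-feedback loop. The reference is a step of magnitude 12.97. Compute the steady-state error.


e_ss = R/(1 + Kp) = 12.97/(1 + 75.1) = 12.97/76.1000 = 0.1704

0.1704


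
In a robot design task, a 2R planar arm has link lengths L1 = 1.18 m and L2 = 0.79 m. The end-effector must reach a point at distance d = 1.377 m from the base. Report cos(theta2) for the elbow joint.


cos(th2) = (d^2 - L1^2 - L2^2)/(2*L1*L2) = (1.377^2 - 1.18^2 - 0.79^2)/(2*1.18*0.79) = -0.0646

-0.0646


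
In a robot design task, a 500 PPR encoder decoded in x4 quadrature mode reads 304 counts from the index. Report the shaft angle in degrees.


angle = counts * 360 / (PPR*4) = 304 * 360 / 2000 = 54.7200

54.7200 degrees


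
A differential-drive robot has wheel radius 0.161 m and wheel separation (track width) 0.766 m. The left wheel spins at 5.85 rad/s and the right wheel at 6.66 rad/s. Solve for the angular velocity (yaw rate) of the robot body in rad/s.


omega = r*(wR - wL)/L = 0.161*(6.66 - (5.85))/0.766 = 0.1702

0.1702 rad/s


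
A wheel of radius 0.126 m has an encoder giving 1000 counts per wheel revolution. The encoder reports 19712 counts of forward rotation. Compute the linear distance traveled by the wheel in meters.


revs = 19712/1000 = 19.712000
d = revs * 2*pi*r = 19.712000 * 2*pi*0.126 = 15.6056

15.6056 m


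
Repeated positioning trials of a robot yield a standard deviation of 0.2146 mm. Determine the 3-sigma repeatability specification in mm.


repeatability = 3*sigma = 3*0.2146 = 0.6438

0.6438 mm


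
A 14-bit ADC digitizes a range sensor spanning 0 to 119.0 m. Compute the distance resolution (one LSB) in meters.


res = range / 2^n = 119.0/2^14 = 119.0/16384 = 0.0073

0.0073 m


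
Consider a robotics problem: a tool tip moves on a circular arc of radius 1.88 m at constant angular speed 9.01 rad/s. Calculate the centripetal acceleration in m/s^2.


a_c = omega^2 * r = 9.01^2 * 1.88 = 152.6186

152.6186 m/s^2


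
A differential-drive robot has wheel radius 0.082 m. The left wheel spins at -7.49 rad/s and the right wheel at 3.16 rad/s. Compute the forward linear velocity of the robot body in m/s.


v = r*(wR + wL)/2 = 0.082*(3.16 + -7.49)/2 = -0.1775

-0.1775 m/s


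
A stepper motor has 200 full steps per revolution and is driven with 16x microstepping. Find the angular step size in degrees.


step = 360/(200*16) = 360/3200 = 0.1125

0.1125 degrees


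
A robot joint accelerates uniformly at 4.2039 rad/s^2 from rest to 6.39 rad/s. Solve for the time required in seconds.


t = delta_omega / alpha = 6.39 / 4.2039 = 1.5200

1.5200 s


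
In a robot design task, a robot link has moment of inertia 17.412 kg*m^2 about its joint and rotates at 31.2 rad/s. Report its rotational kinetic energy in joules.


KE = (1/2)*I*omega^2 = 0.5*17.412*31.2^2 = 8474.7686

8474.7686 J


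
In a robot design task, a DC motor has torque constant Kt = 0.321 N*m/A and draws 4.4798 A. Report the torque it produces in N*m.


tau = Kt * I = 0.321*4.4798 = 1.4380

1.4380 N*m


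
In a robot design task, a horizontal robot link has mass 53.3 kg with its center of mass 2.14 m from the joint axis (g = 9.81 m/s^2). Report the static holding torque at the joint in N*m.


tau = m*g*L = 53.3 * 9.81 * 2.14 = 1118.9482

1118.9482 N*m


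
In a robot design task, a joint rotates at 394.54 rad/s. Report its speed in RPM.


RPM = 394.54 * 60/(2*pi) = 3767.5795

3767.5795 RPM


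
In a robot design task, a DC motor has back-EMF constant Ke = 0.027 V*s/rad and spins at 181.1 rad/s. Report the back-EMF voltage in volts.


V_emf = Ke * omega = 0.027*181.1 = 4.8897

4.8897 V


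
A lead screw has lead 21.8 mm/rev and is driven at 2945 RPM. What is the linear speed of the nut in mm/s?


v = lead * (RPM/60) = 21.8*2945/60 = 1070.0167

1070.0167 mm/s


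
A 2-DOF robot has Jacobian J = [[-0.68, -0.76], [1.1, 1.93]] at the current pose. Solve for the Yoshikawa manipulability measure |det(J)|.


det(J) = -0.68*1.93 - (-0.76)*(1.1) = -0.4764
|det(J)| = 0.4764

0.4764


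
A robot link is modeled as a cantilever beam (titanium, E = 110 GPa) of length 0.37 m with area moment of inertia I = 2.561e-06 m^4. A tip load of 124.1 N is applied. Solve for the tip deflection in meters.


delta = F*L^3/(3*E*I) = 124.1*0.37^3/(3*1.100e+11*2.561e-06)
      = 6.2860373/845130 = 7.4380e-06

7.4380e-06 m


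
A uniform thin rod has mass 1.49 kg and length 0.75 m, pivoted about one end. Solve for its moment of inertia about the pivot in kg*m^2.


I = (1/3)*m*L^2 = (1/3)*1.49*0.75^2 = 0.2794

0.2794 kg*m^2


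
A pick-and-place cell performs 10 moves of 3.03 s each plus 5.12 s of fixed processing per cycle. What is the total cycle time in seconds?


T = 10*3.03 + 5.12 = 35.4200

35.4200 s


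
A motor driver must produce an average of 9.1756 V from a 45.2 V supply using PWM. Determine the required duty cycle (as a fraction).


D = V_avg/V_supply = 9.1756/45.2 = 0.2030

0.2030


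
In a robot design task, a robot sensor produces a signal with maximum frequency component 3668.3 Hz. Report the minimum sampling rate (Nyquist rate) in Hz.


f_s,min = 2*f_max = 2*3668.3 = 7336.6000

7336.6000 Hz


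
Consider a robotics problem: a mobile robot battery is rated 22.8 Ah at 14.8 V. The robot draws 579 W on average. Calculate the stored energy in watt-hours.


E = capacity * V = 22.8*14.8 = 337.4400

337.4400 Wh


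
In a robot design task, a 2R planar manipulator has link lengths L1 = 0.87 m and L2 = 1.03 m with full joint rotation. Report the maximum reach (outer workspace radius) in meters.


r_max = L1 + L2 = 0.87 + 1.03 = 1.9000

1.9000 m


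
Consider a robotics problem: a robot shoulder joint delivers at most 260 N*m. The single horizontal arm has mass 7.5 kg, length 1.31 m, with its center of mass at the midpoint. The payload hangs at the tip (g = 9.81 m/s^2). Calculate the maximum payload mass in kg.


tau_arm = m_arm*g*(L/2) = 7.5*9.81*1.31/2 = 48.1916 N*m
tau_payload = tau_max - tau_arm = 260 - 48.1916 = 211.8084
m_payload = tau_payload / (g*L) = 211.8084 / (9.81*1.31) = 16.4817

16.4817 kg


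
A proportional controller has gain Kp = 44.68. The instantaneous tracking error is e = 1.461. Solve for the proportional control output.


u_P = Kp * e = 44.68 * 1.461 = 65.2775

65.2775


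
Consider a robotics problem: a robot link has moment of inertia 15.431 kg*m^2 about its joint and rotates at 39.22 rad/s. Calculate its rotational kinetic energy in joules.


KE = (1/2)*I*omega^2 = 0.5*15.431*39.22^2 = 11868.0469

11868.0469 J


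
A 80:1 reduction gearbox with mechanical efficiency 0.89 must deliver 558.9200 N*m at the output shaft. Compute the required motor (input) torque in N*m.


tau_in = tau_out / (N * eta) = 558.9200 / (80 * 0.89) = 7.8500

7.8500 N*m


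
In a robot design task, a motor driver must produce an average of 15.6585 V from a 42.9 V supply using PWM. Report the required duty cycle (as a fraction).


D = V_avg/V_supply = 15.6585/42.9 = 0.3650

0.3650


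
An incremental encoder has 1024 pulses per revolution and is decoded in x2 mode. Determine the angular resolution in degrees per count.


resolution = 360 / (PPR * 2) = 360 / 2048 = 0.1758

0.1758 degrees


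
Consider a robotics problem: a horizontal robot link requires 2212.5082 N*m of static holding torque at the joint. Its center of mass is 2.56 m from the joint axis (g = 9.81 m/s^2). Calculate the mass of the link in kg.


m = tau / (g*L) = 2212.5082 / (9.81 * 2.56) = 88.1000

88.1000 kg


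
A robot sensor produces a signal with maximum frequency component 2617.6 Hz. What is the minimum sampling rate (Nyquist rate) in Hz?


f_s,min = 2*f_max = 2*2617.6 = 5235.2000

5235.2000 Hz


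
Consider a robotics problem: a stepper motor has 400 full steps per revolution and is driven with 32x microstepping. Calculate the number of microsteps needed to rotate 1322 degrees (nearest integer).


step_size = 360/(400*32) = 360/12800 = 0.028125 deg
n = 1322/(360/12800) = 1322*12800/360 = 47004.4444 -> 47004

47004 steps


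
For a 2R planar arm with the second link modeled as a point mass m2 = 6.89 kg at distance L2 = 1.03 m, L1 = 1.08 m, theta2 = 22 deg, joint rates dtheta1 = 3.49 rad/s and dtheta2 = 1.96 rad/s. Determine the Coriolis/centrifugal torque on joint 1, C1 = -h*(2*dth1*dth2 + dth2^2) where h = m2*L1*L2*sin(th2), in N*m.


h = m2*L1*L2*sin(th2) = 6.89*1.08*1.03*sin(22 deg) = 2.871148
C1 = -h*(2*3.49*1.96 + 1.96^2) = -2.871148*17.5224 = -50.3094

-50.3094 N*m


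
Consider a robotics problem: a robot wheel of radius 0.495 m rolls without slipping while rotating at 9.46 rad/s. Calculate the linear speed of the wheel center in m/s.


v = omega * r = 9.46 * 0.495 = 4.6827

4.6827 m/s


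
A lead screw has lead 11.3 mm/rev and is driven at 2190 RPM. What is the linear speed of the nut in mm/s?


v = lead * (RPM/60) = 11.3*2190/60 = 412.4500

412.4500 mm/s


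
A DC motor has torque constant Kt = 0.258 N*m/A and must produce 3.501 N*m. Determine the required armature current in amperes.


I = tau / Kt = 3.501/0.258 = 13.5698

13.5698 A


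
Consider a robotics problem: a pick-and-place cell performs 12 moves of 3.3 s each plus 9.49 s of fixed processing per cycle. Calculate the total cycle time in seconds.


T = 12*3.3 + 9.49 = 49.0900

49.0900 s


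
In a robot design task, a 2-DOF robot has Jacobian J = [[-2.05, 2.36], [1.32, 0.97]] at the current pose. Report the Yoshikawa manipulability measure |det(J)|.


det(J) = -2.05*0.97 - (2.36)*(1.32) = -5.1037
|det(J)| = 5.1037

5.1037


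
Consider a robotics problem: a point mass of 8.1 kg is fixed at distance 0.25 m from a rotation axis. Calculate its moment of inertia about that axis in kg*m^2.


I = m*r^2 = 8.1*0.25^2 = 0.5062

0.5062 kg*m^2


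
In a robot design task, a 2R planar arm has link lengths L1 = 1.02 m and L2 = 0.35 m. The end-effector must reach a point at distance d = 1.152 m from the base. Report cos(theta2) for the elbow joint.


cos(th2) = (d^2 - L1^2 - L2^2)/(2*L1*L2) = (1.152^2 - 1.02^2 - 0.35^2)/(2*1.02*0.35) = 0.2300

0.2300


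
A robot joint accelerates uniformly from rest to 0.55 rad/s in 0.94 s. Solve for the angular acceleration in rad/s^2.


alpha = delta_omega / t = 0.55 / 0.94 = 0.5851

0.5851 rad/s^2


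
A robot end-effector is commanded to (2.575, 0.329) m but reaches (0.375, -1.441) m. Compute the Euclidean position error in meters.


dx = 0.375 - (2.575) = -2.2000, dy = -1.441 - (0.329) = -1.7700
err = sqrt(4.840000 + 3.132900) = 2.8236

2.8236 m


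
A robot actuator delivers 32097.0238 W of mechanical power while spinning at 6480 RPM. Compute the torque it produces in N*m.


omega = 6480 * 2*pi/60 = 678.584013 rad/s
tau = P / omega = 32097.0238 / 678.584013 = 47.3000

47.3000 N*m


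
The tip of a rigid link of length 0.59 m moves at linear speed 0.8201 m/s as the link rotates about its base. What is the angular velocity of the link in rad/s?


omega = v / L = 0.8201 / 0.59 = 1.3900

1.3900 rad/s


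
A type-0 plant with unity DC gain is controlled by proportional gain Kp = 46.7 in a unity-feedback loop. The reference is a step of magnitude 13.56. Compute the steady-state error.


e_ss = R/(1 + Kp) = 13.56/(1 + 46.7) = 13.56/47.7000 = 0.2843

0.2843


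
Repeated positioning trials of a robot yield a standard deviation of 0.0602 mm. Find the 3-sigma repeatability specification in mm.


repeatability = 3*sigma = 3*0.0602 = 0.1806

0.1806 mm


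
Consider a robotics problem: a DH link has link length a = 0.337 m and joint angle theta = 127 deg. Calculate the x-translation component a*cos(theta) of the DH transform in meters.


a*cos(theta) = 0.337*cos(127 deg) = -0.2028

-0.2028 m


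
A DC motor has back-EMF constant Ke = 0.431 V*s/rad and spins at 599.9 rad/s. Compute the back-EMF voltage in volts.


V_emf = Ke * omega = 0.431*599.9 = 258.5569

258.5569 V


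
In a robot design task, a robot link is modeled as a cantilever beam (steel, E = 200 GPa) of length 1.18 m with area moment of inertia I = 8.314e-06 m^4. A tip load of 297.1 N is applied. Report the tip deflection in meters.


delta = F*L^3/(3*E*I) = 297.1*1.18^3/(3*2.000e+11*8.314e-06)
      = 488.1448072/4988400 = 9.7856e-05

9.7856e-05 m


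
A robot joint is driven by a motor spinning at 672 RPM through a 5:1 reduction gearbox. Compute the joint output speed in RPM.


omega_joint = omega_motor / N = 672 / 5 = 134.4000

134.4000 RPM


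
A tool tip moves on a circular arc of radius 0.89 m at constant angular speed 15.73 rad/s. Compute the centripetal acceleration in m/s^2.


a_c = omega^2 * r = 15.73^2 * 0.89 = 220.2153

220.2153 m/s^2


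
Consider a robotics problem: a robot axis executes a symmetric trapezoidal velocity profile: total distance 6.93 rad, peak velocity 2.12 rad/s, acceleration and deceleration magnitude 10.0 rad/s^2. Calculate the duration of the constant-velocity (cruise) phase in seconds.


t_acc = v/a = 0.212000 s, d_acc = v^2/(2a) = 0.224720 rad each
d_cruise = 6.93 - 2*0.224720 = 6.480560 rad
t_cruise = d_cruise/v = 6.480560/2.12 = 3.0569

3.0569 s


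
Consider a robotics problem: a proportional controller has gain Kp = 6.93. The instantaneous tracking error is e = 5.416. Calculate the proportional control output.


u_P = Kp * e = 6.93 * 5.416 = 37.5329

37.5329


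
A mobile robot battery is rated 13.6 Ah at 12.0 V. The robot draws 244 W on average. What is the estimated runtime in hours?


E = 13.6*12.0 = 163.2000 Wh
t = E/P = 163.2000/244 = 0.6689

0.6689 hours


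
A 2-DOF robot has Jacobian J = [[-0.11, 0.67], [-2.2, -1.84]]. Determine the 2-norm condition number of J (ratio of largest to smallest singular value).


JJ^T eigenvalues: trace(JJ^T) = 8.6866, det(JJ^T) = det(J)^2 = 2.81031696
s_max^2 = (8.6866 + sqrt(64.21575172))/2 = 8.35003657
s_min^2 = (8.6866 - sqrt(64.21575172))/2 = 0.33656343
kappa = s_max/s_min = sqrt(8.35003657/0.33656343) = 4.9809

4.9809


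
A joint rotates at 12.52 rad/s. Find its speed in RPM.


RPM = 12.52 * 60/(2*pi) = 119.5572

119.5572 RPM


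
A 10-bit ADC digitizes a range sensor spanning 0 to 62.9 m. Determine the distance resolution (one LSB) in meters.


res = range / 2^n = 62.9/2^10 = 62.9/1024 = 0.0614

0.0614 m


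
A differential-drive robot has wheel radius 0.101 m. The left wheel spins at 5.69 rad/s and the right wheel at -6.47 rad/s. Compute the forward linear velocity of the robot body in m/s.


v = r*(wR + wL)/2 = 0.101*(-6.47 + 5.69)/2 = -0.0394

-0.0394 m/s


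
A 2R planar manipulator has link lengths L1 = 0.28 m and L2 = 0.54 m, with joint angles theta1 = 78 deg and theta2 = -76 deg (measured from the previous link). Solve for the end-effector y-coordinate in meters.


y = L1*sin(th1) + L2*sin(th1+th2) = 0.28*sin(78 deg) + 0.54*sin(2 deg) = 0.2927

0.2927 m


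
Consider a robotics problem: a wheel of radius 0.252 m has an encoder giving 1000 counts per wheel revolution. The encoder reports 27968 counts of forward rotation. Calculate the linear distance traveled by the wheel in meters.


revs = 27968/1000 = 27.968000
d = revs * 2*pi*r = 27.968000 * 2*pi*0.252 = 44.2835

44.2835 m


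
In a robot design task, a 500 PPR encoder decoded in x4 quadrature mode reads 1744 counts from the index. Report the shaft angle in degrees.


angle = counts * 360 / (PPR*4) = 1744 * 360 / 2000 = 313.9200

313.9200 degrees


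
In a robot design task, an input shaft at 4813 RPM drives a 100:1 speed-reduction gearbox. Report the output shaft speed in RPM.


omega_out = omega_in / N = 4813 / 100 = 48.1300

48.1300 RPM


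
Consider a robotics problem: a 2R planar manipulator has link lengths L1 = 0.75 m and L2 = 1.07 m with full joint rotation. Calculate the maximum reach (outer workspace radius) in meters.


r_max = L1 + L2 = 0.75 + 1.07 = 1.8200

1.8200 m


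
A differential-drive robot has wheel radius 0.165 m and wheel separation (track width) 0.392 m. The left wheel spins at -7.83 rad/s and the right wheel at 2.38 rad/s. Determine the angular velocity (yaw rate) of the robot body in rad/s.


omega = r*(wR - wL)/L = 0.165*(2.38 - (-7.83))/0.392 = 4.2976

4.2976 rad/s


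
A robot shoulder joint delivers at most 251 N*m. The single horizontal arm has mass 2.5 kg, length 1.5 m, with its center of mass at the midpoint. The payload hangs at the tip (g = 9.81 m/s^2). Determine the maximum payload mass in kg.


tau_arm = m_arm*g*(L/2) = 2.5*9.81*1.5/2 = 18.3938 N*m
tau_payload = tau_max - tau_arm = 251 - 18.3938 = 232.6062
m_payload = tau_payload / (g*L) = 232.6062 / (9.81*1.5) = 15.8074

15.8074 kg


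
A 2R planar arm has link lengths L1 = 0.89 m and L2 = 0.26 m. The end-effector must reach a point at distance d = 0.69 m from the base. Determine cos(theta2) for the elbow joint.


cos(th2) = (d^2 - L1^2 - L2^2)/(2*L1*L2) = (0.69^2 - 0.89^2 - 0.26^2)/(2*0.89*0.26) = -0.8289

-0.8289


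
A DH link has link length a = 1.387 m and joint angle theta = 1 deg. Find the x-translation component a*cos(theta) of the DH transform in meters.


a*cos(theta) = 1.387*cos(1 deg) = 1.3868

1.3868 m


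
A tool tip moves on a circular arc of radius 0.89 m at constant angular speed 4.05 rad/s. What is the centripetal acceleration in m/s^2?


a_c = omega^2 * r = 4.05^2 * 0.89 = 14.5982

14.5982 m/s^2


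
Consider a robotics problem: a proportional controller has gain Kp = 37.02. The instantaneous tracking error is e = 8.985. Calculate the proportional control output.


u_P = Kp * e = 37.02 * 8.985 = 332.6247

332.6247


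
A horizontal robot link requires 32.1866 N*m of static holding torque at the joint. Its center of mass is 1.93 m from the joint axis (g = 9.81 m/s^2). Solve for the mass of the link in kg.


m = tau / (g*L) = 32.1866 / (9.81 * 1.93) = 1.7000

1.7000 kg


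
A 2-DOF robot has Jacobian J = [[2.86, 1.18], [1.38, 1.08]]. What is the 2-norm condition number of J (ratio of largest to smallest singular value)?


JJ^T eigenvalues: trace(JJ^T) = 12.6428, det(JJ^T) = det(J)^2 = 2.13276816
s_max^2 = (12.6428 + sqrt(151.30931920))/2 = 12.47179265
s_min^2 = (12.6428 - sqrt(151.30931920))/2 = 0.17100735
kappa = s_max/s_min = sqrt(12.47179265/0.17100735) = 8.5400

8.5400


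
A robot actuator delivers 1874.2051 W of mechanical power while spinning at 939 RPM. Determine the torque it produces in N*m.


omega = 939 * 2*pi/60 = 98.331850 rad/s
tau = P / omega = 1874.2051 / 98.331850 = 19.0600

19.0600 N*m


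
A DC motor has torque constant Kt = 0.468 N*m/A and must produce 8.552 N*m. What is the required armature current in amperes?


I = tau / Kt = 8.552/0.468 = 18.2735

18.2735 A


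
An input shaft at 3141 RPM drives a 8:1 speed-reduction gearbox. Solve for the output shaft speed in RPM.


omega_out = omega_in / N = 3141 / 8 = 392.6250

392.6250 RPM


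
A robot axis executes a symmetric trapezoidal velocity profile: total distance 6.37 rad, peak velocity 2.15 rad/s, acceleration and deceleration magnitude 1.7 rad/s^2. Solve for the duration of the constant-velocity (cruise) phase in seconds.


t_acc = v/a = 1.264706 s, d_acc = v^2/(2a) = 1.359559 rad each
d_cruise = 6.37 - 2*1.359559 = 3.650882 rad
t_cruise = d_cruise/v = 3.650882/2.15 = 1.6981

1.6981 s


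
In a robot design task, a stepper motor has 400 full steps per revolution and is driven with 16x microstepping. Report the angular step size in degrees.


step = 360/(400*16) = 360/6400 = 0.0563

0.0563 degrees
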